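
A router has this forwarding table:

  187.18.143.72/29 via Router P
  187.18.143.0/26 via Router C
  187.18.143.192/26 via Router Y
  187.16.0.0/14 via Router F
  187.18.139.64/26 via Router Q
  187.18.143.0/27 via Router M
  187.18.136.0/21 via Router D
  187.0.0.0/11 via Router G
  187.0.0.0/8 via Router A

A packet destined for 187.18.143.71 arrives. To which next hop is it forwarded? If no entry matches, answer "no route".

Router D

Routes whose prefix contains 187.18.143.71:
  187.0.0.0/8 (187.0.0.0 - 187.255.255.255) -> Router A
  187.0.0.0/11 (187.0.0.0 - 187.31.255.255) -> Router G
  187.16.0.0/14 (187.16.0.0 - 187.19.255.255) -> Router F
  187.18.136.0/21 (187.18.136.0 - 187.18.143.255) -> Router D
More-specific entries that do NOT match:
  187.18.143.72/29 (187.18.143.72 - 187.18.143.79) does not contain 187.18.143.71
  187.18.143.0/27 (187.18.143.0 - 187.18.143.31) does not contain 187.18.143.71
  187.18.143.0/26 (187.18.143.0 - 187.18.143.63) does not contain 187.18.143.71
  187.18.143.192/26 (187.18.143.192 - 187.18.143.255) does not contain 187.18.143.71
  187.18.139.64/26 (187.18.139.64 - 187.18.139.127) does not contain 187.18.143.71
Longest matching prefix is /21 -> next hop Router D.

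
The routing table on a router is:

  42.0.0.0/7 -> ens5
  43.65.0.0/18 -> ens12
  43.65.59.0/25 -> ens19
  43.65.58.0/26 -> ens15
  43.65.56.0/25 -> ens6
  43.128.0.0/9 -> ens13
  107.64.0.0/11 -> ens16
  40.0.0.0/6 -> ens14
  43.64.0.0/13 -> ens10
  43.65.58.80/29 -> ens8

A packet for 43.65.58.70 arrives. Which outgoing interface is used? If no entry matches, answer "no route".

ens12

Routes whose prefix contains 43.65.58.70:
  40.0.0.0/6 (40.0.0.0 - 43.255.255.255) -> ens14
  42.0.0.0/7 (42.0.0.0 - 43.255.255.255) -> ens5
  43.64.0.0/13 (43.64.0.0 - 43.71.255.255) -> ens10
  43.65.0.0/18 (43.65.0.0 - 43.65.63.255) -> ens12
More-specific entries that do NOT match:
  43.65.58.80/29 (43.65.58.80 - 43.65.58.87) does not contain 43.65.58.70
  43.65.58.0/26 (43.65.58.0 - 43.65.58.63) does not contain 43.65.58.70
  43.65.59.0/25 (43.65.59.0 - 43.65.59.127) does not contain 43.65.58.70
  43.65.56.0/25 (43.65.56.0 - 43.65.56.127) does not contain 43.65.58.70
Longest matching prefix is /18 -> interface ens12.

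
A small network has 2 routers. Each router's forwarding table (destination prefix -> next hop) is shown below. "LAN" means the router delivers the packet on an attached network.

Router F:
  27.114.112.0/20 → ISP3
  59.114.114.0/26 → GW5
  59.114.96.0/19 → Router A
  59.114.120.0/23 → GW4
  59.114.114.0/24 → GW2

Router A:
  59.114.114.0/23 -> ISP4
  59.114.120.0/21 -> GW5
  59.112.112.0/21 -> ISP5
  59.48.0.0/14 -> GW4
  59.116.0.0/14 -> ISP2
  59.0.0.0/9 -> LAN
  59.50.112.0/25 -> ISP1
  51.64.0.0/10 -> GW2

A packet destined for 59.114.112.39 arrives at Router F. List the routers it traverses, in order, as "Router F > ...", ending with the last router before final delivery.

Router F > Router A

At Router F: longest match for 59.114.112.39 is 59.114.96.0/19 -> Router A
At Router A: longest match for 59.114.112.39 is 59.0.0.0/9 -> LAN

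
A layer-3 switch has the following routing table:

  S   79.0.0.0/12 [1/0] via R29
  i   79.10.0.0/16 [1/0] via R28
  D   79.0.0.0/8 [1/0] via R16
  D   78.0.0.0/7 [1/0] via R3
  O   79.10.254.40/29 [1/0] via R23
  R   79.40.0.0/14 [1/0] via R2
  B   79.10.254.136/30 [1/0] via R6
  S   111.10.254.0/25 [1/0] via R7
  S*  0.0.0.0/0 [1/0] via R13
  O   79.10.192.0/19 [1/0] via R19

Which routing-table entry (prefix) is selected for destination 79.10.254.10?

79.10.0.0/16

Entries matching 79.10.254.10:
  0.0.0.0/0 (default, matches everything)
  78.0.0.0/7 (78.0.0.0 - 79.255.255.255)
  79.0.0.0/8 (79.0.0.0 - 79.255.255.255)
  79.0.0.0/12 (79.0.0.0 - 79.15.255.255)
  79.10.0.0/16 (79.10.0.0 - 79.10.255.255)
Most specific is 79.10.0.0/16.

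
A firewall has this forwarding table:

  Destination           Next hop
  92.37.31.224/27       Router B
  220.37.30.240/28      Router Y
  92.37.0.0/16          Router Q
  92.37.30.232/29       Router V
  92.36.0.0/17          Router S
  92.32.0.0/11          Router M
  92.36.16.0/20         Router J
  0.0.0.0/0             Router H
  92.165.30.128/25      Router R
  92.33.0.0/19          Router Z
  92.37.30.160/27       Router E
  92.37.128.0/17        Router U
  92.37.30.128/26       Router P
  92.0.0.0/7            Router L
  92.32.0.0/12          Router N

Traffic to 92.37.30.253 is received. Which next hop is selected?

Routes whose prefix contains 92.37.30.253:
  0.0.0.0/0 (default, matches everything) -> Router H
  92.0.0.0/7 (92.0.0.0 - 93.255.255.255) -> Router L
  92.32.0.0/11 (92.32.0.0 - 92.63.255.255) -> Router M
  92.32.0.0/12 (92.32.0.0 - 92.47.255.255) -> Router N
  92.37.0.0/16 (92.37.0.0 - 92.37.255.255) -> Router Q
More-specific entries that do NOT match:
  92.37.30.232/29 (92.37.30.232 - 92.37.30.239) does not contain 92.37.30.253
  220.37.30.240/28 (220.37.30.240 - 220.37.30.255) does not contain 92.37.30.253
  92.37.31.224/27 (92.37.31.224 - 92.37.31.255) does not contain 92.37.30.253
  92.37.30.160/27 (92.37.30.160 - 92.37.30.191) does not contain 92.37.30.253
  92.37.30.128/26 (92.37.30.128 - 92.37.30.191) does not contain 92.37.30.253
  92.165.30.128/25 (92.165.30.128 - 92.165.30.255) does not contain 92.37.30.253
  92.36.16.0/20 (92.36.16.0 - 92.36.31.255) does not contain 92.37.30.253
  92.33.0.0/19 (92.33.0.0 - 92.33.31.255) does not contain 92.37.30.253
  92.36.0.0/17 (92.36.0.0 - 92.36.127.255) does not contain 92.37.30.253
  92.37.128.0/17 (92.37.128.0 - 92.37.255.255) does not contain 92.37.30.253
Longest matching prefix is /16 -> next hop Router Q.

Router Q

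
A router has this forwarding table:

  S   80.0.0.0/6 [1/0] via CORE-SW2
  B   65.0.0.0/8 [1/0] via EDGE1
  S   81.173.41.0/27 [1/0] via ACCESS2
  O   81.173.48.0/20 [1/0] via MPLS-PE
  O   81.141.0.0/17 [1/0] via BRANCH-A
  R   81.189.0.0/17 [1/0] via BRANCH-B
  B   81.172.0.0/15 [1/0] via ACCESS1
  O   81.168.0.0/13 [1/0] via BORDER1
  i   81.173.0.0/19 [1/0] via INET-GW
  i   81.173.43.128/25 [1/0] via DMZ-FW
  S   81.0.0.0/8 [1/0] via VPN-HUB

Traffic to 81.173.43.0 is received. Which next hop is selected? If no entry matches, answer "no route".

Routes whose prefix contains 81.173.43.0:
  80.0.0.0/6 (80.0.0.0 - 83.255.255.255) -> CORE-SW2
  81.0.0.0/8 (81.0.0.0 - 81.255.255.255) -> VPN-HUB
  81.168.0.0/13 (81.168.0.0 - 81.175.255.255) -> BORDER1
  81.172.0.0/15 (81.172.0.0 - 81.173.255.255) -> ACCESS1
More-specific entries that do NOT match:
  81.173.41.0/27 (81.173.41.0 - 81.173.41.31) does not contain 81.173.43.0
  81.173.43.128/25 (81.173.43.128 - 81.173.43.255) does not contain 81.173.43.0
  81.173.48.0/20 (81.173.48.0 - 81.173.63.255) does not contain 81.173.43.0
  81.173.0.0/19 (81.173.0.0 - 81.173.31.255) does not contain 81.173.43.0
  81.141.0.0/17 (81.141.0.0 - 81.141.127.255) does not contain 81.173.43.0
  81.189.0.0/17 (81.189.0.0 - 81.189.127.255) does not contain 81.173.43.0
Longest matching prefix is /15 -> next hop ACCESS1.

ACCESS1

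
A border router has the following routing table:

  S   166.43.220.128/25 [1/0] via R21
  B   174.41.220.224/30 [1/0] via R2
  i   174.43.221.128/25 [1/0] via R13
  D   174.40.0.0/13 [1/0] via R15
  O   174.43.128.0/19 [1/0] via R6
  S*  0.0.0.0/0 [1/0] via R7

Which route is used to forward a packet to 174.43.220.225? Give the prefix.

Entries matching 174.43.220.225:
  0.0.0.0/0 (default, matches everything)
  174.40.0.0/13 (174.40.0.0 - 174.47.255.255)
Most specific is 174.40.0.0/13.

174.40.0.0/13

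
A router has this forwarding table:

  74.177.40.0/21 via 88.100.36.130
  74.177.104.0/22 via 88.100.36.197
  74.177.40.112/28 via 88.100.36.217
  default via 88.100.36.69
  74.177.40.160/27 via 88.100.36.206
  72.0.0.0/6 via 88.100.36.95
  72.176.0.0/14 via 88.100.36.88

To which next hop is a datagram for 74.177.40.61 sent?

88.100.36.130

Routes whose prefix contains 74.177.40.61:
  0.0.0.0/0 (default, matches everything) -> 88.100.36.69
  72.0.0.0/6 (72.0.0.0 - 75.255.255.255) -> 88.100.36.95
  74.177.40.0/21 (74.177.40.0 - 74.177.47.255) -> 88.100.36.130
More-specific entries that do NOT match:
  74.177.40.112/28 (74.177.40.112 - 74.177.40.127) does not contain 74.177.40.61
  74.177.40.160/27 (74.177.40.160 - 74.177.40.191) does not contain 74.177.40.61
  74.177.104.0/22 (74.177.104.0 - 74.177.107.255) does not contain 74.177.40.61
Longest matching prefix is /21 -> next hop 88.100.36.130.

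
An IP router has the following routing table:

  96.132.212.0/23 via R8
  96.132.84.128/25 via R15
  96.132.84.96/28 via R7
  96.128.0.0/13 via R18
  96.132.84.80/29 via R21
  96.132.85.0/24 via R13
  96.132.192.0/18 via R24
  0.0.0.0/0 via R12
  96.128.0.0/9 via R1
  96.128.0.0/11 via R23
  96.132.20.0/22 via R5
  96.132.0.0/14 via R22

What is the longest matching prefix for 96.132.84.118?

96.132.0.0/14

Entries matching 96.132.84.118:
  0.0.0.0/0 (default, matches everything)
  96.128.0.0/9 (96.128.0.0 - 96.255.255.255)
  96.128.0.0/11 (96.128.0.0 - 96.159.255.255)
  96.128.0.0/13 (96.128.0.0 - 96.135.255.255)
  96.132.0.0/14 (96.132.0.0 - 96.135.255.255)
Most specific is 96.132.0.0/14.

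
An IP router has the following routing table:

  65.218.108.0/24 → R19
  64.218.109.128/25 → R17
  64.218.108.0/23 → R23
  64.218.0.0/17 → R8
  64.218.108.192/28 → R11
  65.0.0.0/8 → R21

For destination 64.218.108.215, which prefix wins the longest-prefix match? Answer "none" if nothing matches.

64.218.108.0/23

Entries matching 64.218.108.215:
  64.218.0.0/17 (64.218.0.0 - 64.218.127.255)
  64.218.108.0/23 (64.218.108.0 - 64.218.109.255)
Most specific is 64.218.108.0/23.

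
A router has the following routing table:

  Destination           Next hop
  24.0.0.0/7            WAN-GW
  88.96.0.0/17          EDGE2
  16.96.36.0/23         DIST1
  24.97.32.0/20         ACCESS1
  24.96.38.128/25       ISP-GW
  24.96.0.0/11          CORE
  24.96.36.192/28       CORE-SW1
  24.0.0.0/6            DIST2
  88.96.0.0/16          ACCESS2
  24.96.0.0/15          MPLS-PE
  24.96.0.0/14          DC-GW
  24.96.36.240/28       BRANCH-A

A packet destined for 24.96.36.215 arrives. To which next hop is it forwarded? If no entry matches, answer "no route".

Routes whose prefix contains 24.96.36.215:
  24.0.0.0/6 (24.0.0.0 - 27.255.255.255) -> DIST2
  24.0.0.0/7 (24.0.0.0 - 25.255.255.255) -> WAN-GW
  24.96.0.0/11 (24.96.0.0 - 24.127.255.255) -> CORE
  24.96.0.0/14 (24.96.0.0 - 24.99.255.255) -> DC-GW
  24.96.0.0/15 (24.96.0.0 - 24.97.255.255) -> MPLS-PE
More-specific entries that do NOT match:
  24.96.36.192/28 (24.96.36.192 - 24.96.36.207) does not contain 24.96.36.215
  24.96.36.240/28 (24.96.36.240 - 24.96.36.255) does not contain 24.96.36.215
  24.96.38.128/25 (24.96.38.128 - 24.96.38.255) does not contain 24.96.36.215
  16.96.36.0/23 (16.96.36.0 - 16.96.37.255) does not contain 24.96.36.215
  24.97.32.0/20 (24.97.32.0 - 24.97.47.255) does not contain 24.96.36.215
  88.96.0.0/17 (88.96.0.0 - 88.96.127.255) does not contain 24.96.36.215
  88.96.0.0/16 (88.96.0.0 - 88.96.255.255) does not contain 24.96.36.215
Longest matching prefix is /15 -> next hop MPLS-PE.

MPLS-PE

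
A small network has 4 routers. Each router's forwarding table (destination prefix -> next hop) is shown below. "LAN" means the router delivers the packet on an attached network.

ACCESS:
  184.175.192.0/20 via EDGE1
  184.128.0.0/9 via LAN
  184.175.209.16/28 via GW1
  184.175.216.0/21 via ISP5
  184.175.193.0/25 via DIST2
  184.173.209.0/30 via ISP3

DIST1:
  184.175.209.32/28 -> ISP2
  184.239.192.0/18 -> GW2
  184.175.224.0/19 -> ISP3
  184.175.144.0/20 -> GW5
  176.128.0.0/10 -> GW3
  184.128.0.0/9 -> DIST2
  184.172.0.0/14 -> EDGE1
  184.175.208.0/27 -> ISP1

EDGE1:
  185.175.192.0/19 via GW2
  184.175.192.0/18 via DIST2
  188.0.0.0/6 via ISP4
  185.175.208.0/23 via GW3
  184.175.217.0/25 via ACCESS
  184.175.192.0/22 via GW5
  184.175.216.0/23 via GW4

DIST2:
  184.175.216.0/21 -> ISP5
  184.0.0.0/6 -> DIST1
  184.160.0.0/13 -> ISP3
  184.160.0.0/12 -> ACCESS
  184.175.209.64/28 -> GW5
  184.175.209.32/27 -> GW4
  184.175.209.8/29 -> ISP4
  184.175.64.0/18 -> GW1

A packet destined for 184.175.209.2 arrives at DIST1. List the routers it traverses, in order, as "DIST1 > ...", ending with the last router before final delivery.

At DIST1: longest match for 184.175.209.2 is 184.172.0.0/14 -> EDGE1
At EDGE1: longest match for 184.175.209.2 is 184.175.192.0/18 -> DIST2
At DIST2: longest match for 184.175.209.2 is 184.160.0.0/12 -> ACCESS
At ACCESS: longest match for 184.175.209.2 is 184.128.0.0/9 -> LAN

DIST1 > EDGE1 > DIST2 > ACCESS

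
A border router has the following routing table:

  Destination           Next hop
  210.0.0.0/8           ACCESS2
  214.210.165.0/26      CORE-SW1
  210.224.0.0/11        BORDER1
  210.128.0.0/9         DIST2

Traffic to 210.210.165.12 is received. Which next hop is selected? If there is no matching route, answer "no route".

DIST2

Routes whose prefix contains 210.210.165.12:
  210.0.0.0/8 (210.0.0.0 - 210.255.255.255) -> ACCESS2
  210.128.0.0/9 (210.128.0.0 - 210.255.255.255) -> DIST2
More-specific entries that do NOT match:
  214.210.165.0/26 (214.210.165.0 - 214.210.165.63) does not contain 210.210.165.12
  210.224.0.0/11 (210.224.0.0 - 210.255.255.255) does not contain 210.210.165.12
Longest matching prefix is /9 -> next hop DIST2.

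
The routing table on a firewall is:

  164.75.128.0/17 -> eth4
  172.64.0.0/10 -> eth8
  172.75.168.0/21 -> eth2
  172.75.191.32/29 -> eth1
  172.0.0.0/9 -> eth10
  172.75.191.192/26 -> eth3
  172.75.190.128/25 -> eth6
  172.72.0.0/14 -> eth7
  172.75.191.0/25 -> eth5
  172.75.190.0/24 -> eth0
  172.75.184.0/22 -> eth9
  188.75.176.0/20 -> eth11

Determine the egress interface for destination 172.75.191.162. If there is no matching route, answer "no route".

eth7

Routes whose prefix contains 172.75.191.162:
  172.0.0.0/9 (172.0.0.0 - 172.127.255.255) -> eth10
  172.64.0.0/10 (172.64.0.0 - 172.127.255.255) -> eth8
  172.72.0.0/14 (172.72.0.0 - 172.75.255.255) -> eth7
More-specific entries that do NOT match:
  172.75.191.32/29 (172.75.191.32 - 172.75.191.39) does not contain 172.75.191.162
  172.75.191.192/26 (172.75.191.192 - 172.75.191.255) does not contain 172.75.191.162
  172.75.190.128/25 (172.75.190.128 - 172.75.190.255) does not contain 172.75.191.162
  172.75.191.0/25 (172.75.191.0 - 172.75.191.127) does not contain 172.75.191.162
  172.75.190.0/24 (172.75.190.0 - 172.75.190.255) does not contain 172.75.191.162
  172.75.184.0/22 (172.75.184.0 - 172.75.187.255) does not contain 172.75.191.162
  172.75.168.0/21 (172.75.168.0 - 172.75.175.255) does not contain 172.75.191.162
  188.75.176.0/20 (188.75.176.0 - 188.75.191.255) does not contain 172.75.191.162
  164.75.128.0/17 (164.75.128.0 - 164.75.255.255) does not contain 172.75.191.162
Longest matching prefix is /14 -> interface eth7.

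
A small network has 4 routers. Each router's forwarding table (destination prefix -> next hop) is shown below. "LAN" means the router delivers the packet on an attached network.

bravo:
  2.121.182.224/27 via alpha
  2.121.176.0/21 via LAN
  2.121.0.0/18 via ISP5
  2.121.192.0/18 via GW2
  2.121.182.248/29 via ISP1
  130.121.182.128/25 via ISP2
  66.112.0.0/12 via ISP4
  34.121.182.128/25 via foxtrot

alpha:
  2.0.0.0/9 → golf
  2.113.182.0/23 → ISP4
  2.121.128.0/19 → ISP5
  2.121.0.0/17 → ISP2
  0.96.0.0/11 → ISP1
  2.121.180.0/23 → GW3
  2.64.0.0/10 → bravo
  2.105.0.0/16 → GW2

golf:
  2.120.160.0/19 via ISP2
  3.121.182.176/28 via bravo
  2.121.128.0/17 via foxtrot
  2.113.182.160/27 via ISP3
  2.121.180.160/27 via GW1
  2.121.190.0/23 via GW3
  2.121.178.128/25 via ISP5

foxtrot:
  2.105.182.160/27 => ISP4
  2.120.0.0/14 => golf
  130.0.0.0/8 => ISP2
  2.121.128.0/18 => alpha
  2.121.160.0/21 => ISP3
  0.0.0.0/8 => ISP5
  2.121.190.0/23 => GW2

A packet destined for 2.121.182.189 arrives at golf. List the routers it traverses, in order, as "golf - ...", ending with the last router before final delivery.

golf - foxtrot - alpha - bravo

At golf: longest match for 2.121.182.189 is 2.121.128.0/17 -> foxtrot
At foxtrot: longest match for 2.121.182.189 is 2.121.128.0/18 -> alpha
At alpha: longest match for 2.121.182.189 is 2.64.0.0/10 -> bravo
At bravo: longest match for 2.121.182.189 is 2.121.176.0/21 -> LAN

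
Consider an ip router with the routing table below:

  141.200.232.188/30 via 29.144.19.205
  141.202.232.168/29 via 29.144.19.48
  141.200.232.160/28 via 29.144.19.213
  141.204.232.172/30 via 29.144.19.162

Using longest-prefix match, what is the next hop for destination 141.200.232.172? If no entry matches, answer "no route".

29.144.19.213

Routes whose prefix contains 141.200.232.172:
  141.200.232.160/28 (141.200.232.160 - 141.200.232.175) -> 29.144.19.213
More-specific entries that do NOT match:
  141.200.232.188/30 (141.200.232.188 - 141.200.232.191) does not contain 141.200.232.172
  141.204.232.172/30 (141.204.232.172 - 141.204.232.175) does not contain 141.200.232.172
  141.202.232.168/29 (141.202.232.168 - 141.202.232.175) does not contain 141.200.232.172
Longest matching prefix is /28 -> next hop 29.144.19.213.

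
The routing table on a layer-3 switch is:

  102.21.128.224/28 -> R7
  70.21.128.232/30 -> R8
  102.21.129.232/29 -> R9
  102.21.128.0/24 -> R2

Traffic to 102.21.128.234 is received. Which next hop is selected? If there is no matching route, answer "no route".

R7

Routes whose prefix contains 102.21.128.234:
  102.21.128.0/24 (102.21.128.0 - 102.21.128.255) -> R2
  102.21.128.224/28 (102.21.128.224 - 102.21.128.239) -> R7
More-specific entries that do NOT match:
  70.21.128.232/30 (70.21.128.232 - 70.21.128.235) does not contain 102.21.128.234
  102.21.129.232/29 (102.21.129.232 - 102.21.129.239) does not contain 102.21.128.234
Longest matching prefix is /28 -> next hop R7.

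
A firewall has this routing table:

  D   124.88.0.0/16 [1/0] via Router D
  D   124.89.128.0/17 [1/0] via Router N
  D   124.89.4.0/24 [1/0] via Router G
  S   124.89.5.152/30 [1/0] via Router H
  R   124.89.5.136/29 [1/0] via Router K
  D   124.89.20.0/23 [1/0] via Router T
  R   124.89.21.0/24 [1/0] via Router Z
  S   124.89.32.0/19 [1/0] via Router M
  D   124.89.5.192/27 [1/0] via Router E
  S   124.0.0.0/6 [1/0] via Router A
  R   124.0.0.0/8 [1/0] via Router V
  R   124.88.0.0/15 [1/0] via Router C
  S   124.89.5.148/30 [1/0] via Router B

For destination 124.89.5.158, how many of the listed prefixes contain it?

3

Prefixes containing 124.89.5.158:
  124.0.0.0/6 (124.0.0.0 - 127.255.255.255)
  124.0.0.0/8 (124.0.0.0 - 124.255.255.255)
  124.88.0.0/15 (124.88.0.0 - 124.89.255.255)
Total matching entries: 3.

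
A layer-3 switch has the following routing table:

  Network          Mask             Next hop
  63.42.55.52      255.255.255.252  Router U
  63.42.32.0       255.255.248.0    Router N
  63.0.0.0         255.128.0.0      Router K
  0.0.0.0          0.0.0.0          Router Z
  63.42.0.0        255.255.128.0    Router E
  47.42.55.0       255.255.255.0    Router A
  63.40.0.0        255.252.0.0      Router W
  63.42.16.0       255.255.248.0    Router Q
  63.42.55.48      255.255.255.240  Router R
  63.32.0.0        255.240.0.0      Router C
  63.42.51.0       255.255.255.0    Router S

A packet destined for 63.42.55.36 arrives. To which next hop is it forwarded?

Router E

Routes whose prefix contains 63.42.55.36:
  0.0.0.0/0 (default, matches everything) -> Router Z
  63.0.0.0/9 (63.0.0.0 - 63.127.255.255) -> Router K
  63.32.0.0/12 (63.32.0.0 - 63.47.255.255) -> Router C
  63.40.0.0/14 (63.40.0.0 - 63.43.255.255) -> Router W
  63.42.0.0/17 (63.42.0.0 - 63.42.127.255) -> Router E
More-specific entries that do NOT match:
  63.42.55.52/30 (63.42.55.52 - 63.42.55.55) does not contain 63.42.55.36
  63.42.55.48/28 (63.42.55.48 - 63.42.55.63) does not contain 63.42.55.36
  47.42.55.0/24 (47.42.55.0 - 47.42.55.255) does not contain 63.42.55.36
  63.42.51.0/24 (63.42.51.0 - 63.42.51.255) does not contain 63.42.55.36
  63.42.32.0/21 (63.42.32.0 - 63.42.39.255) does not contain 63.42.55.36
  63.42.16.0/21 (63.42.16.0 - 63.42.23.255) does not contain 63.42.55.36
Longest matching prefix is /17 -> next hop Router E.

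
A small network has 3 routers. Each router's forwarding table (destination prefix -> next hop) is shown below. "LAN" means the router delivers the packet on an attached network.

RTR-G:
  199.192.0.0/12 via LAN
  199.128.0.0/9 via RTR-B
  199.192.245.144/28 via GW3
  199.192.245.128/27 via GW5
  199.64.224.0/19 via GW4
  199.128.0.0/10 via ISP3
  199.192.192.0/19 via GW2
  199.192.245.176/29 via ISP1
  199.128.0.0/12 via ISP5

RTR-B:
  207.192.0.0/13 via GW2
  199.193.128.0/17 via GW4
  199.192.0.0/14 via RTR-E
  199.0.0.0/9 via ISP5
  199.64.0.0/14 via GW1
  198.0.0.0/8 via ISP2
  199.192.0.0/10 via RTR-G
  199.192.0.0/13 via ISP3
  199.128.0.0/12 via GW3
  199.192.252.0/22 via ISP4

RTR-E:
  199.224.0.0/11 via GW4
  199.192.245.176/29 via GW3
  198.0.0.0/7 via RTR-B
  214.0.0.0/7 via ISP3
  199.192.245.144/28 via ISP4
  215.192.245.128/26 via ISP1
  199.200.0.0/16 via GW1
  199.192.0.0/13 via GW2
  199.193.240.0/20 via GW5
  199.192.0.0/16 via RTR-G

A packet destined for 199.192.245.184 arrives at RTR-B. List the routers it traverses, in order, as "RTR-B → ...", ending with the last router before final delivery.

RTR-B → RTR-E → RTR-G

At RTR-B: longest match for 199.192.245.184 is 199.192.0.0/14 -> RTR-E
At RTR-E: longest match for 199.192.245.184 is 199.192.0.0/16 -> RTR-G
At RTR-G: longest match for 199.192.245.184 is 199.192.0.0/12 -> LAN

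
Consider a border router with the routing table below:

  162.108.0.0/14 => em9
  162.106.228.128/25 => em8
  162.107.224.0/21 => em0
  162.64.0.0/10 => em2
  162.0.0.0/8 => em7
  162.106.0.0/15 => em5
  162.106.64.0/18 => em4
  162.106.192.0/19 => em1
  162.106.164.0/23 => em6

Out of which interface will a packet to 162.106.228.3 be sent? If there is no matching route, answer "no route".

em5

Routes whose prefix contains 162.106.228.3:
  162.0.0.0/8 (162.0.0.0 - 162.255.255.255) -> em7
  162.64.0.0/10 (162.64.0.0 - 162.127.255.255) -> em2
  162.106.0.0/15 (162.106.0.0 - 162.107.255.255) -> em5
More-specific entries that do NOT match:
  162.106.228.128/25 (162.106.228.128 - 162.106.228.255) does not contain 162.106.228.3
  162.106.164.0/23 (162.106.164.0 - 162.106.165.255) does not contain 162.106.228.3
  162.107.224.0/21 (162.107.224.0 - 162.107.231.255) does not contain 162.106.228.3
  162.106.192.0/19 (162.106.192.0 - 162.106.223.255) does not contain 162.106.228.3
  162.106.64.0/18 (162.106.64.0 - 162.106.127.255) does not contain 162.106.228.3
Longest matching prefix is /15 -> interface em5.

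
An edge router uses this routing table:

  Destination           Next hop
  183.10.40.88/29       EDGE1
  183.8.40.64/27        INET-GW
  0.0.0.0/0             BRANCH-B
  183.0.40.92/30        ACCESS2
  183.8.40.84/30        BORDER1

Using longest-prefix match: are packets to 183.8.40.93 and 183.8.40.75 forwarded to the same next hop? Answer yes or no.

183.8.40.93: longest match 183.8.40.64/27 -> INET-GW
183.8.40.75: longest match 183.8.40.64/27 -> INET-GW

yes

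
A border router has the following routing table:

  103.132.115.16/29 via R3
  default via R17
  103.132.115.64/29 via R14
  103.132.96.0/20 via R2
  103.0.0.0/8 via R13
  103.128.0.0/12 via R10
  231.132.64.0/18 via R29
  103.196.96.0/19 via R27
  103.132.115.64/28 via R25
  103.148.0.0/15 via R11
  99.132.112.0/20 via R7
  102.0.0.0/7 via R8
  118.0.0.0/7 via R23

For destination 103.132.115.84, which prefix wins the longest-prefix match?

103.128.0.0/12

Entries matching 103.132.115.84:
  0.0.0.0/0 (default, matches everything)
  102.0.0.0/7 (102.0.0.0 - 103.255.255.255)
  103.0.0.0/8 (103.0.0.0 - 103.255.255.255)
  103.128.0.0/12 (103.128.0.0 - 103.143.255.255)
Most specific is 103.128.0.0/12.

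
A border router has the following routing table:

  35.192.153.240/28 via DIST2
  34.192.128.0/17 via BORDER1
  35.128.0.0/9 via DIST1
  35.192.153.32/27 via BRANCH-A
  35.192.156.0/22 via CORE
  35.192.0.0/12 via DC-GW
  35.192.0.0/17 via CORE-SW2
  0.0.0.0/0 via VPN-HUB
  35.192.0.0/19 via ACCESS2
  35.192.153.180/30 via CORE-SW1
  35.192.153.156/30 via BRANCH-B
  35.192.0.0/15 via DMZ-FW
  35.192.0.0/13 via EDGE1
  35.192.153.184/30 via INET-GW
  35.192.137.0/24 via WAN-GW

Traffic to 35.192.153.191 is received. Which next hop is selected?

Routes whose prefix contains 35.192.153.191:
  0.0.0.0/0 (default, matches everything) -> VPN-HUB
  35.128.0.0/9 (35.128.0.0 - 35.255.255.255) -> DIST1
  35.192.0.0/12 (35.192.0.0 - 35.207.255.255) -> DC-GW
  35.192.0.0/13 (35.192.0.0 - 35.199.255.255) -> EDGE1
  35.192.0.0/15 (35.192.0.0 - 35.193.255.255) -> DMZ-FW
More-specific entries that do NOT match:
  35.192.153.180/30 (35.192.153.180 - 35.192.153.183) does not contain 35.192.153.191
  35.192.153.156/30 (35.192.153.156 - 35.192.153.159) does not contain 35.192.153.191
  35.192.153.184/30 (35.192.153.184 - 35.192.153.187) does not contain 35.192.153.191
  35.192.153.240/28 (35.192.153.240 - 35.192.153.255) does not contain 35.192.153.191
  35.192.153.32/27 (35.192.153.32 - 35.192.153.63) does not contain 35.192.153.191
  35.192.137.0/24 (35.192.137.0 - 35.192.137.255) does not contain 35.192.153.191
  35.192.156.0/22 (35.192.156.0 - 35.192.159.255) does not contain 35.192.153.191
  35.192.0.0/19 (35.192.0.0 - 35.192.31.255) does not contain 35.192.153.191
  34.192.128.0/17 (34.192.128.0 - 34.192.255.255) does not contain 35.192.153.191
  35.192.0.0/17 (35.192.0.0 - 35.192.127.255) does not contain 35.192.153.191
Longest matching prefix is /15 -> next hop DMZ-FW.

DMZ-FW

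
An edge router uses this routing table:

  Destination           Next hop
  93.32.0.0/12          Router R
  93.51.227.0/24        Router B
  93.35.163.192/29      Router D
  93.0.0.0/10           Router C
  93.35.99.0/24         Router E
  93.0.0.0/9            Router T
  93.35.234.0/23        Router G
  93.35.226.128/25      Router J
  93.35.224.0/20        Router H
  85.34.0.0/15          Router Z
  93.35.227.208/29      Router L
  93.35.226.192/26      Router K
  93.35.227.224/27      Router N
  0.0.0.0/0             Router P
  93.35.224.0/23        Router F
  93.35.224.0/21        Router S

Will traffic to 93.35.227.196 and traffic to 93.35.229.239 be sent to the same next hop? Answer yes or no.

93.35.227.196: longest match 93.35.224.0/21 -> Router S
93.35.229.239: longest match 93.35.224.0/21 -> Router S

yes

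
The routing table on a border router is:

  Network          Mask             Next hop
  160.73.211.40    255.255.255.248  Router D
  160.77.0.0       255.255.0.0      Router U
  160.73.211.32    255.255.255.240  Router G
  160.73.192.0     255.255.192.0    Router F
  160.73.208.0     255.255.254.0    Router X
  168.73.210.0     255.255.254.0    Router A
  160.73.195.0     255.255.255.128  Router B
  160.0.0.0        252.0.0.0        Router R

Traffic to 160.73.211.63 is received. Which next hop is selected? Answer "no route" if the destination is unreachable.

Routes whose prefix contains 160.73.211.63:
  160.0.0.0/6 (160.0.0.0 - 163.255.255.255) -> Router R
  160.73.192.0/18 (160.73.192.0 - 160.73.255.255) -> Router F
More-specific entries that do NOT match:
  160.73.211.40/29 (160.73.211.40 - 160.73.211.47) does not contain 160.73.211.63
  160.73.211.32/28 (160.73.211.32 - 160.73.211.47) does not contain 160.73.211.63
  160.73.195.0/25 (160.73.195.0 - 160.73.195.127) does not contain 160.73.211.63
  160.73.208.0/23 (160.73.208.0 - 160.73.209.255) does not contain 160.73.211.63
  168.73.210.0/23 (168.73.210.0 - 168.73.211.255) does not contain 160.73.211.63
Longest matching prefix is /18 -> next hop Router F.

Router F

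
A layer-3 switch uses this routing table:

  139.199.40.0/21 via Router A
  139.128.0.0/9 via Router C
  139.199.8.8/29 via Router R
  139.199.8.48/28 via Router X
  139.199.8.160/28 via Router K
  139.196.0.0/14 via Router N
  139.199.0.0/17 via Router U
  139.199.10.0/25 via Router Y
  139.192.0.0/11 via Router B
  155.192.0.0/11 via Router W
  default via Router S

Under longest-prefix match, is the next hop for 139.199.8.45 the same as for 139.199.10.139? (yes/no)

yes

139.199.8.45: longest match 139.199.0.0/17 -> Router U
139.199.10.139: longest match 139.199.0.0/17 -> Router U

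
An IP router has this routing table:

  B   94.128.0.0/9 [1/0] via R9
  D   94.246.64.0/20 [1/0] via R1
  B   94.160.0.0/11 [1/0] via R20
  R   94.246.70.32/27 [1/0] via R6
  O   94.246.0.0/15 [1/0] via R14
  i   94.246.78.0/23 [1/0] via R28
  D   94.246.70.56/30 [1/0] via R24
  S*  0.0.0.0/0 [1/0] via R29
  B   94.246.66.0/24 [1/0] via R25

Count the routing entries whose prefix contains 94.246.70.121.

Prefixes containing 94.246.70.121:
  0.0.0.0/0 (default, matches everything)
  94.128.0.0/9 (94.128.0.0 - 94.255.255.255)
  94.246.0.0/15 (94.246.0.0 - 94.247.255.255)
  94.246.64.0/20 (94.246.64.0 - 94.246.79.255)
Total matching entries: 4.

4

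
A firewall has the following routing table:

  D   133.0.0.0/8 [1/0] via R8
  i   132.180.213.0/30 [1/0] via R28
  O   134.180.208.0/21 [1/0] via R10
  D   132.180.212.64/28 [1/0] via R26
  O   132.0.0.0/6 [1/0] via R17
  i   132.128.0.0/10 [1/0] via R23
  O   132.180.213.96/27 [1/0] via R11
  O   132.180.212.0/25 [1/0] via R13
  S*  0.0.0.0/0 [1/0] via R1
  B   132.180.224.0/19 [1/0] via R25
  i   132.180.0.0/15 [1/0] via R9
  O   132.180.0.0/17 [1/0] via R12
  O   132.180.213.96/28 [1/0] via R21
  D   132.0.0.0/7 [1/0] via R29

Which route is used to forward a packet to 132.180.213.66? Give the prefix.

Entries matching 132.180.213.66:
  0.0.0.0/0 (default, matches everything)
  132.0.0.0/6 (132.0.0.0 - 135.255.255.255)
  132.0.0.0/7 (132.0.0.0 - 133.255.255.255)
  132.128.0.0/10 (132.128.0.0 - 132.191.255.255)
  132.180.0.0/15 (132.180.0.0 - 132.181.255.255)
Most specific is 132.180.0.0/15.

132.180.0.0/15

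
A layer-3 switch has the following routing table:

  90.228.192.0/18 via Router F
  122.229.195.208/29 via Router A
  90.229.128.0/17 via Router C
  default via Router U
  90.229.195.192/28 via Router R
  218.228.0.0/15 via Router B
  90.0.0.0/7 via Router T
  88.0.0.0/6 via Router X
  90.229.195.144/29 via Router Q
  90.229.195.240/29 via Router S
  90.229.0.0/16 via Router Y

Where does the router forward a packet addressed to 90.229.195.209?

Router C

Routes whose prefix contains 90.229.195.209:
  0.0.0.0/0 (default, matches everything) -> Router U
  88.0.0.0/6 (88.0.0.0 - 91.255.255.255) -> Router X
  90.0.0.0/7 (90.0.0.0 - 91.255.255.255) -> Router T
  90.229.0.0/16 (90.229.0.0 - 90.229.255.255) -> Router Y
  90.229.128.0/17 (90.229.128.0 - 90.229.255.255) -> Router C
More-specific entries that do NOT match:
  122.229.195.208/29 (122.229.195.208 - 122.229.195.215) does not contain 90.229.195.209
  90.229.195.144/29 (90.229.195.144 - 90.229.195.151) does not contain 90.229.195.209
  90.229.195.240/29 (90.229.195.240 - 90.229.195.247) does not contain 90.229.195.209
  90.229.195.192/28 (90.229.195.192 - 90.229.195.207) does not contain 90.229.195.209
  90.228.192.0/18 (90.228.192.0 - 90.228.255.255) does not contain 90.229.195.209
Longest matching prefix is /17 -> next hop Router C.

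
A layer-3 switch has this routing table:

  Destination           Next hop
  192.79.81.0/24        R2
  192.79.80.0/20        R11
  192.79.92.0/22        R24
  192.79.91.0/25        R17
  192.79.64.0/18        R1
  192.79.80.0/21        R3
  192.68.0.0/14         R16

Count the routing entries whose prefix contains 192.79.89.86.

Prefixes containing 192.79.89.86:
  192.79.64.0/18 (192.79.64.0 - 192.79.127.255)
  192.79.80.0/20 (192.79.80.0 - 192.79.95.255)
Total matching entries: 2.

2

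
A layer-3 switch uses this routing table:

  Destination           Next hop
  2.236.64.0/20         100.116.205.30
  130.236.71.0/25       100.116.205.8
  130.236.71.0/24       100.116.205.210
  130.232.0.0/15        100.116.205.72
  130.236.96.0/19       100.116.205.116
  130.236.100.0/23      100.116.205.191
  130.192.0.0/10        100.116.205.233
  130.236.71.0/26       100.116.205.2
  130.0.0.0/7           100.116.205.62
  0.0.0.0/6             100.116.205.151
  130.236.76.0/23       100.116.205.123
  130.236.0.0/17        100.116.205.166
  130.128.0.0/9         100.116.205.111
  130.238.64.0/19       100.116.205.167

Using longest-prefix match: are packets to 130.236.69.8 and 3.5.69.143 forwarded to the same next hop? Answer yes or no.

no

130.236.69.8: longest match 130.236.0.0/17 -> 100.116.205.166
3.5.69.143: longest match 0.0.0.0/6 -> 100.116.205.151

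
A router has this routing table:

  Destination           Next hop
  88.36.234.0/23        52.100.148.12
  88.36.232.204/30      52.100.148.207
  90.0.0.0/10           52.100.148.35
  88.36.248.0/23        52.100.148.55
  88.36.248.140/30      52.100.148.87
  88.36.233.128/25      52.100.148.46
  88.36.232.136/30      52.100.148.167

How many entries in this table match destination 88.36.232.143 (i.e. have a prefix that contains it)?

No listed prefix contains 88.36.232.143.
Total matching entries: 0.

0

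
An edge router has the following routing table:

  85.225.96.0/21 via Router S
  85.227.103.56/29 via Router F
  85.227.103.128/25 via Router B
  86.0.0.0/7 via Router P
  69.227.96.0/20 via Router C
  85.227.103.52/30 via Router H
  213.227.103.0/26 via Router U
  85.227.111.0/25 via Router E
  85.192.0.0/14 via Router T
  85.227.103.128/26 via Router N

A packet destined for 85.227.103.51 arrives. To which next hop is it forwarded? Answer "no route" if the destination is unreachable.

No entry's prefix contains 85.227.103.51; there is no default route.

no route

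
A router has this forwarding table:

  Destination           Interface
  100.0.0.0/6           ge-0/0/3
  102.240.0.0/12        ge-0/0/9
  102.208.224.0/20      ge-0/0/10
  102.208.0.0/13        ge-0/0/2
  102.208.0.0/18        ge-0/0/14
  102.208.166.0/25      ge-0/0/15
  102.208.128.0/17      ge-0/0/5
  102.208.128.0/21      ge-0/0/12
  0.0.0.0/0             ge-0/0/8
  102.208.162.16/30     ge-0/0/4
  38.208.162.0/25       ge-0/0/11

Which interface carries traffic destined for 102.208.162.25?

ge-0/0/5

Routes whose prefix contains 102.208.162.25:
  0.0.0.0/0 (default, matches everything) -> ge-0/0/8
  100.0.0.0/6 (100.0.0.0 - 103.255.255.255) -> ge-0/0/3
  102.208.0.0/13 (102.208.0.0 - 102.215.255.255) -> ge-0/0/2
  102.208.128.0/17 (102.208.128.0 - 102.208.255.255) -> ge-0/0/5
More-specific entries that do NOT match:
  102.208.162.16/30 (102.208.162.16 - 102.208.162.19) does not contain 102.208.162.25
  102.208.166.0/25 (102.208.166.0 - 102.208.166.127) does not contain 102.208.162.25
  38.208.162.0/25 (38.208.162.0 - 38.208.162.127) does not contain 102.208.162.25
  102.208.128.0/21 (102.208.128.0 - 102.208.135.255) does not contain 102.208.162.25
  102.208.224.0/20 (102.208.224.0 - 102.208.239.255) does not contain 102.208.162.25
  102.208.0.0/18 (102.208.0.0 - 102.208.63.255) does not contain 102.208.162.25
Longest matching prefix is /17 -> interface ge-0/0/5.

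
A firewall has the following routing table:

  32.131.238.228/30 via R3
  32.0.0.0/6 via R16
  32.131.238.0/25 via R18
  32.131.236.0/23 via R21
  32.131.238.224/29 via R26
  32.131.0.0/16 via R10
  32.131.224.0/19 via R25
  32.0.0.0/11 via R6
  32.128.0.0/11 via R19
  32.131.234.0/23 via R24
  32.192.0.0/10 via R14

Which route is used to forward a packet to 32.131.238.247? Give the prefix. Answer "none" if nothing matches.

Entries matching 32.131.238.247:
  32.0.0.0/6 (32.0.0.0 - 35.255.255.255)
  32.128.0.0/11 (32.128.0.0 - 32.159.255.255)
  32.131.0.0/16 (32.131.0.0 - 32.131.255.255)
  32.131.224.0/19 (32.131.224.0 - 32.131.255.255)
Most specific is 32.131.224.0/19.

32.131.224.0/19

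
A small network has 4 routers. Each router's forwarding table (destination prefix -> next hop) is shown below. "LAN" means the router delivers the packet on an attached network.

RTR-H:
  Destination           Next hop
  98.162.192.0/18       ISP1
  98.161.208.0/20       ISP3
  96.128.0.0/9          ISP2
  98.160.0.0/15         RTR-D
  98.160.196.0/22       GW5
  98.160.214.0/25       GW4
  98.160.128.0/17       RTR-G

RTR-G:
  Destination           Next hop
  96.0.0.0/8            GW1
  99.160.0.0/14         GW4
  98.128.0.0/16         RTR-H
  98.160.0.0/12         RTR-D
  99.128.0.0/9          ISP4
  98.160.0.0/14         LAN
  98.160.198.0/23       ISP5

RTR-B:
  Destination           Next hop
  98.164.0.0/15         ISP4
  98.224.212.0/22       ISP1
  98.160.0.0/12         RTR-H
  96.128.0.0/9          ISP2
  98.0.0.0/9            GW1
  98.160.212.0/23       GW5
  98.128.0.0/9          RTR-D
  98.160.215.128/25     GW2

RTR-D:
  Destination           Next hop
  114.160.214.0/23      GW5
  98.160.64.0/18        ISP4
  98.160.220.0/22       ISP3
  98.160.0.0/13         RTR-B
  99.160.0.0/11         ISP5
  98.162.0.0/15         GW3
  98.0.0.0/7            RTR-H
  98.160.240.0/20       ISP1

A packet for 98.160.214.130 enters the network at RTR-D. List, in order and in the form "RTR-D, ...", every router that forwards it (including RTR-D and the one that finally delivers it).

RTR-D, RTR-B, RTR-H, RTR-G

At RTR-D: longest match for 98.160.214.130 is 98.160.0.0/13 -> RTR-B
At RTR-B: longest match for 98.160.214.130 is 98.160.0.0/12 -> RTR-H
At RTR-H: longest match for 98.160.214.130 is 98.160.128.0/17 -> RTR-G
At RTR-G: longest match for 98.160.214.130 is 98.160.0.0/14 -> LAN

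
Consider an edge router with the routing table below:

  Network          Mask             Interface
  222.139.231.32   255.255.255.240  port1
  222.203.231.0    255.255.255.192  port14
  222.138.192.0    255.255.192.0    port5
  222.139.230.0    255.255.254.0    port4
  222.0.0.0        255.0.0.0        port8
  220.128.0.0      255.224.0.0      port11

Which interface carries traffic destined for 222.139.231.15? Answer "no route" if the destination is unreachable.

Routes whose prefix contains 222.139.231.15:
  222.0.0.0/8 (222.0.0.0 - 222.255.255.255) -> port8
  222.139.230.0/23 (222.139.230.0 - 222.139.231.255) -> port4
More-specific entries that do NOT match:
  222.139.231.32/28 (222.139.231.32 - 222.139.231.47) does not contain 222.139.231.15
  222.203.231.0/26 (222.203.231.0 - 222.203.231.63) does not contain 222.139.231.15
Longest matching prefix is /23 -> interface port4.

port4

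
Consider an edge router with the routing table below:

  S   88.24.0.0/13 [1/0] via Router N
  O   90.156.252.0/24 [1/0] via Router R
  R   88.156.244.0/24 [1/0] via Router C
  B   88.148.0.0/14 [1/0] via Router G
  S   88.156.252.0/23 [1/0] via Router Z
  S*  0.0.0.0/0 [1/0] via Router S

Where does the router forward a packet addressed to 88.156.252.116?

Router Z

Routes whose prefix contains 88.156.252.116:
  0.0.0.0/0 (default, matches everything) -> Router S
  88.156.252.0/23 (88.156.252.0 - 88.156.253.255) -> Router Z
More-specific entries that do NOT match:
  90.156.252.0/24 (90.156.252.0 - 90.156.252.255) does not contain 88.156.252.116
  88.156.244.0/24 (88.156.244.0 - 88.156.244.255) does not contain 88.156.252.116
Longest matching prefix is /23 -> next hop Router Z.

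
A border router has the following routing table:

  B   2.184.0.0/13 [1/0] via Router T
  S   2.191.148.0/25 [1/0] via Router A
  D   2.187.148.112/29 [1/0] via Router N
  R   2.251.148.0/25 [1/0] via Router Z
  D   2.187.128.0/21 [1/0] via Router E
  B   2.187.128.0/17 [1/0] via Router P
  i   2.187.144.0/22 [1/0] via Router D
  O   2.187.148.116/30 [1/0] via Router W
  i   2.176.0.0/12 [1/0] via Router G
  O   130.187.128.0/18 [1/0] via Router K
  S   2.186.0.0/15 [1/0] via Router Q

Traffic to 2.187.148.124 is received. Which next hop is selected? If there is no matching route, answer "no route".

Routes whose prefix contains 2.187.148.124:
  2.176.0.0/12 (2.176.0.0 - 2.191.255.255) -> Router G
  2.184.0.0/13 (2.184.0.0 - 2.191.255.255) -> Router T
  2.186.0.0/15 (2.186.0.0 - 2.187.255.255) -> Router Q
  2.187.128.0/17 (2.187.128.0 - 2.187.255.255) -> Router P
More-specific entries that do NOT match:
  2.187.148.116/30 (2.187.148.116 - 2.187.148.119) does not contain 2.187.148.124
  2.187.148.112/29 (2.187.148.112 - 2.187.148.119) does not contain 2.187.148.124
  2.191.148.0/25 (2.191.148.0 - 2.191.148.127) does not contain 2.187.148.124
  2.251.148.0/25 (2.251.148.0 - 2.251.148.127) does not contain 2.187.148.124
  2.187.144.0/22 (2.187.144.0 - 2.187.147.255) does not contain 2.187.148.124
  2.187.128.0/21 (2.187.128.0 - 2.187.135.255) does not contain 2.187.148.124
  130.187.128.0/18 (130.187.128.0 - 130.187.191.255) does not contain 2.187.148.124
Longest matching prefix is /17 -> next hop Router P.

Router P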